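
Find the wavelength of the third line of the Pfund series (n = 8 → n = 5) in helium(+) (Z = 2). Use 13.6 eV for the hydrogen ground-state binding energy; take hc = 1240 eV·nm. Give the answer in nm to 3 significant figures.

The Pfund series terminates on n_f = 5; the third line has n_i = 5+3 = 8.
ΔE = 54.40 × (1/5² − 1/8²) = 1.326 eV.
λ = 1240 / 1.326 = 935 nm.

935 nm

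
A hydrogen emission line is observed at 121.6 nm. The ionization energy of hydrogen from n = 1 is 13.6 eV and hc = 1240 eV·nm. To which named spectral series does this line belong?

Lyman

ΔE = 1240/121.6 = 10.20 eV.
This matches 13.6 × (1/1² − 1/2²), so n_f = 1: the Lyman series.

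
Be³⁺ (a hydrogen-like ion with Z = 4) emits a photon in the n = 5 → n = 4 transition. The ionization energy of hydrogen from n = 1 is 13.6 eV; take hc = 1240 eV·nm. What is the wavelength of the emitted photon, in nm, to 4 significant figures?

For Z = 4 the level energies scale as Z², so the effective Rydberg energy is 13.6 × 16 = 217.6 eV.
ΔE = 217.6 × (1/4² − 1/5²) = 217.6 × 0.02250 = 4.896 eV.
λ = hc/ΔE = 1240 / 4.896 = 253.3 nm.

253.3 nm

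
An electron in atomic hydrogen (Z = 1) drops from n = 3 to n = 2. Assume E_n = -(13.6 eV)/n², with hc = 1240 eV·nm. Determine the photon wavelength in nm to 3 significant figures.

ΔE = 13.60 × (1/2² − 1/3²) = 13.60 × 0.1389 = 1.889 eV.
λ = hc/ΔE = 1240 / 1.889 = 656 nm.

656 nm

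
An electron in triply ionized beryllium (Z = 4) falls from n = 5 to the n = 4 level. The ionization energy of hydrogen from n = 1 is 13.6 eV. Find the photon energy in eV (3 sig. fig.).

The Bohr energies scale as Z², so for Z = 4: E_n = −217.6/n² eV.
E_5 = −217.6/25 = −8.704 eV and E_4 = −217.6/16 = −13.60 eV.
The photon energy is |E_5 − E_4| = 4.90 eV.

4.90 eV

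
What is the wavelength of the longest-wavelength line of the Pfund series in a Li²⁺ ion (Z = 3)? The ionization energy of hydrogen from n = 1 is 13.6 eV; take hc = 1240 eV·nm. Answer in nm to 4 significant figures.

828.9 nm

The Pfund series terminates on n_f = 5; the first line has n_i = 5+1 = 6.
ΔE = 122.4 × (1/5² − 1/6²) = 1.496 eV.
λ = 1240 / 1.496 = 828.9 nm.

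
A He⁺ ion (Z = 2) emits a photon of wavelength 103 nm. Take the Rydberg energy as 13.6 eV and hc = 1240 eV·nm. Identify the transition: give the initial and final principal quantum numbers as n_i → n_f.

The photon energy is ΔE = hc/λ = 1240 / 103 = 12.04 eV.
With Z = 2, ΔE = 54.40 × (1/n_f² − 1/n_i²), so 1/n_f² − 1/n_i² = 0.2213.
Trying n_f = 2 gives 1/n_i² = 0.02870, i.e. n_i ≈ 6; this pair matches.

n_i = 6, n_f = 2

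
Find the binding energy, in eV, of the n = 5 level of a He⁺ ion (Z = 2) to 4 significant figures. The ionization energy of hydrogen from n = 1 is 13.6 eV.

2.176 eV

E_n = −13.6 Z²/n² = −54.40/n² eV for Z = 2.
E_5 = −54.40/25 = −2.176 eV, so ionization (to E = 0) requires 2.176 eV.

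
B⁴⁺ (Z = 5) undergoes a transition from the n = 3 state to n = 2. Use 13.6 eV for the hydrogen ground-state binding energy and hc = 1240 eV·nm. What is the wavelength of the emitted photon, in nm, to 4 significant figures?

For Z = 5 the level energies scale as Z², so the effective Rydberg energy is 13.6 × 25 = 340.0 eV.
ΔE = 340.0 × (1/2² − 1/3²) = 340.0 × 0.1389 = 47.22 eV.
λ = hc/ΔE = 1240 / 47.22 = 26.26 nm.

26.26 nm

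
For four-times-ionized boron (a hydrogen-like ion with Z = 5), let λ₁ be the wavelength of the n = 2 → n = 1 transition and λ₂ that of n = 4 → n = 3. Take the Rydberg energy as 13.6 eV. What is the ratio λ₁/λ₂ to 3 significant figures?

λ ∝ 1/ΔE ∝ 1/(1/n_f² − 1/n_i²), and the Z² and hc factors cancel in the ratio.
λ₁/λ₂ = (1/3² − 1/4²)/(1/1² − 1/2²) = 0.04861/0.7500 = 0.0648.

0.0648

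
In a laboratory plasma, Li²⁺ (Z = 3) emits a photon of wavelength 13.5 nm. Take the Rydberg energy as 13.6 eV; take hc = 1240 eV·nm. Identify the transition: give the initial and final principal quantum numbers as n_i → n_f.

The photon energy is ΔE = hc/λ = 1240 / 13.5 = 91.85 eV.
With Z = 3, ΔE = 122.4 × (1/n_f² − 1/n_i²), so 1/n_f² − 1/n_i² = 0.7504.
Trying n_f = 1 gives 1/n_i² = 0.2496, i.e. n_i ≈ 2; this pair matches.

n_i = 2, n_f = 1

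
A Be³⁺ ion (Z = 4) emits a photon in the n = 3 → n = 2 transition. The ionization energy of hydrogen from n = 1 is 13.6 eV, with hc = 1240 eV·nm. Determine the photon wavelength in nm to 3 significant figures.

For Z = 4 the level energies scale as Z², so the effective Rydberg energy is 13.6 × 16 = 217.6 eV.
ΔE = 217.6 × (1/2² − 1/3²) = 217.6 × 0.1389 = 30.22 eV.
λ = hc/ΔE = 1240 / 30.22 = 41.0 nm.

41.0 nm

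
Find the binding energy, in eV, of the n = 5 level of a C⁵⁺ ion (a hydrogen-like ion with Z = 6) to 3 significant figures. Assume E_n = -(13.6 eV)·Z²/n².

E_n = −13.6 Z²/n² = −489.6/n² eV for Z = 6.
E_5 = −489.6/25 = −19.6 eV, so ionization (to E = 0) requires 19.6 eV.

19.6 eV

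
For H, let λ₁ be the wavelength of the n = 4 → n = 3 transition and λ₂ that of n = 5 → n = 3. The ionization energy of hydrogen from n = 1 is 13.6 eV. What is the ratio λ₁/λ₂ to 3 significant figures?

1.46

λ ∝ 1/ΔE ∝ 1/(1/n_f² − 1/n_i²), and the Z² and hc factors cancel in the ratio.
λ₁/λ₂ = (1/3² − 1/5²)/(1/3² − 1/4²) = 0.07111/0.04861 = 1.46.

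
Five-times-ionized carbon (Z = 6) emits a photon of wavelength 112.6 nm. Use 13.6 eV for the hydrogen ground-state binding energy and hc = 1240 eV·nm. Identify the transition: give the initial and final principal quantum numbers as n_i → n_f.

n_i = 5, n_f = 4

The photon energy is ΔE = hc/λ = 1240 / 112.6 = 11.01 eV.
With Z = 6, ΔE = 489.6 × (1/n_f² − 1/n_i²), so 1/n_f² − 1/n_i² = 0.02249.
Trying n_f = 4 gives 1/n_i² = 0.04001, i.e. n_i ≈ 5; this pair matches.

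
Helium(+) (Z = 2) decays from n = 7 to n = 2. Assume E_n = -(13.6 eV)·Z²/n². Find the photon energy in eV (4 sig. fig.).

12.49 eV

The Bohr energies scale as Z², so for Z = 2: E_n = −54.40/n² eV.
E_7 = −54.40/49 = −1.110 eV and E_2 = −54.40/4 = −13.60 eV.
The photon energy is |E_7 − E_2| = 12.49 eV.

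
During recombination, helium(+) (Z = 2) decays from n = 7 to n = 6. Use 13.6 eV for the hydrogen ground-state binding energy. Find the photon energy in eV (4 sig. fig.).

The Bohr energies scale as Z², so for Z = 2: E_n = −54.40/n² eV.
E_7 = −54.40/49 = −1.110 eV and E_6 = −54.40/36 = −1.511 eV.
The photon energy is |E_7 − E_6| = 0.4009 eV.

0.4009 eV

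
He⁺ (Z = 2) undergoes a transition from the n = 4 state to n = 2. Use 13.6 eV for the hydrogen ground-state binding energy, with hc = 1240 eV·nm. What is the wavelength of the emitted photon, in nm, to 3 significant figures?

122 nm

For Z = 2 the level energies scale as Z², so the effective Rydberg energy is 13.6 × 4 = 54.40 eV.
ΔE = 54.40 × (1/2² − 1/4²) = 54.40 × 0.1875 = 10.20 eV.
λ = hc/ΔE = 1240 / 10.20 = 122 nm.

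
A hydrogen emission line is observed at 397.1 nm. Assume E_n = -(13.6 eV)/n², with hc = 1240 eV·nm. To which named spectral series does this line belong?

Balmer

ΔE = 1240/397.1 = 3.123 eV.
This matches 13.6 × (1/2² − 1/7²), so n_f = 2: the Balmer series.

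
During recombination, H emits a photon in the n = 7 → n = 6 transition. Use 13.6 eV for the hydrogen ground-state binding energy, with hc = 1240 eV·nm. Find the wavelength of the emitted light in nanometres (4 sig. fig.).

ΔE = 13.60 × (1/6² − 1/7²) = 13.60 × 0.007370 = 0.1002 eV.
λ = hc/ΔE = 1240 / 0.1002 = 12370 nm.

12370 nm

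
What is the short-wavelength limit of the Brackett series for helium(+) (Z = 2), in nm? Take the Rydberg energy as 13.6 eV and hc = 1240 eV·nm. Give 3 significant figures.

365 nm

The Brackett series has lower level n_f = 4; the series limit corresponds to n_i → ∞.
ΔE_max = 13.6 × 4 / 4² = 3.400 eV.
λ_min = 1240 / 3.400 = 365 nm.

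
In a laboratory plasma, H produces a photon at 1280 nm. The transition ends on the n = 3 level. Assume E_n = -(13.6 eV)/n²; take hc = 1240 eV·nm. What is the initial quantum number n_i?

The photon energy is ΔE = hc/λ = 1240 / 1280 = 0.9688 eV.
With Z = 1, ΔE = 13.60 × (1/n_f² − 1/n_i²), so 1/n_f² − 1/n_i² = 0.07123.
With n_f = 3: 1/n_i² = 1/9 − 0.07123 = 0.03988, so n_i ≈ 5.01.

n_i = 5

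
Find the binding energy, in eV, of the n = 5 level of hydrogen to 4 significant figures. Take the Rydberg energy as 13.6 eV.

0.5440 eV

E_5 = −13.60/25 = −0.5440 eV, so ionization (to E = 0) requires 0.5440 eV.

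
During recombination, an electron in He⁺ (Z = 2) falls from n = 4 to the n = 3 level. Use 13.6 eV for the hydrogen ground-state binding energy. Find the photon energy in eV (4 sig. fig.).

The Bohr energies scale as Z², so for Z = 2: E_n = −54.40/n² eV.
E_4 = −54.40/16 = −3.400 eV and E_3 = −54.40/9 = −6.044 eV.
The photon energy is |E_4 − E_3| = 2.644 eV.

2.644 eV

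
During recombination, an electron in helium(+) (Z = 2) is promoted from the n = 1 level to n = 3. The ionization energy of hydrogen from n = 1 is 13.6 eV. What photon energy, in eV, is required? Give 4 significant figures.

48.36 eV

The Bohr energies scale as Z², so for Z = 2: E_n = −54.40/n² eV.
E_3 = −54.40/9 = −6.044 eV and E_1 = −54.40/1 = −54.40 eV.
The photon energy is |E_3 − E_1| = 48.36 eV.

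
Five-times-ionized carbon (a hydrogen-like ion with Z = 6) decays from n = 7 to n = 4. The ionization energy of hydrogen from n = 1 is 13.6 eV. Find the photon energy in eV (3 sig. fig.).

20.6 eV

The Bohr energies scale as Z², so for Z = 6: E_n = −489.6/n² eV.
E_7 = −489.6/49 = −9.992 eV and E_4 = −489.6/16 = −30.60 eV.
The photon energy is |E_7 − E_4| = 20.6 eV.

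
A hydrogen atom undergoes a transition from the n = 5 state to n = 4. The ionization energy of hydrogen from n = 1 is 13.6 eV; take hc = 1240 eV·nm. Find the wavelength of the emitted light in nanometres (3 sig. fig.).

4050 nm

ΔE = 13.60 × (1/4² − 1/5²) = 13.60 × 0.02250 = 0.3060 eV.
λ = hc/ΔE = 1240 / 0.3060 = 4050 nm.
This line belongs to the Brackett series.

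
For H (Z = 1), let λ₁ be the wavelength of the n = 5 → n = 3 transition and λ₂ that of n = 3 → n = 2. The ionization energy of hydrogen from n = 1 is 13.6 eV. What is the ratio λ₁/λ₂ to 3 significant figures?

1.95

λ ∝ 1/ΔE ∝ 1/(1/n_f² − 1/n_i²), and the Z² and hc factors cancel in the ratio.
λ₁/λ₂ = (1/2² − 1/3²)/(1/3² − 1/5²) = 0.1389/0.07111 = 1.95.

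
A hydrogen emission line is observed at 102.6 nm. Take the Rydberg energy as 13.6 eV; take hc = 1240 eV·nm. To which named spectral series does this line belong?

Lyman

ΔE = 1240/102.6 = 12.09 eV.
This matches 13.6 × (1/1² − 1/3²), so n_f = 1: the Lyman series.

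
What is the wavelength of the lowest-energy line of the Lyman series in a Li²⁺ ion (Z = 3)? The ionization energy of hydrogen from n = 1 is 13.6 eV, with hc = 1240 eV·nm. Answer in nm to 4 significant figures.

The Lyman series terminates on n_f = 1; the first line has n_i = 1+1 = 2.
ΔE = 122.4 × (1/1² − 1/2²) = 91.80 eV.
λ = 1240 / 91.80 = 13.51 nm.

13.51 nm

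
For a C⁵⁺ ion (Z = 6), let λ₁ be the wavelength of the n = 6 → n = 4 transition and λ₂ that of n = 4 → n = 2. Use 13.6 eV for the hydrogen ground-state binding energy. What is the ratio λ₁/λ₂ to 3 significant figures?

λ ∝ 1/ΔE ∝ 1/(1/n_f² − 1/n_i²), and the Z² and hc factors cancel in the ratio.
λ₁/λ₂ = (1/2² − 1/4²)/(1/4² − 1/6²) = 0.1875/0.03472 = 5.40.

5.40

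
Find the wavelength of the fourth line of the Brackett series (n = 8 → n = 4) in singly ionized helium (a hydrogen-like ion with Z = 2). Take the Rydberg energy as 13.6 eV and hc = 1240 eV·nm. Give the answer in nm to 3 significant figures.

486 nm

The Brackett series terminates on n_f = 4; the fourth line has n_i = 4+4 = 8.
ΔE = 54.40 × (1/4² − 1/8²) = 2.550 eV.
λ = 1240 / 2.550 = 486 nm.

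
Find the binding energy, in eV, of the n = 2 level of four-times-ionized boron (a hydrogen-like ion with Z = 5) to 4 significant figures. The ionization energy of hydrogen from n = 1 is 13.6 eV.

E_n = −13.6 Z²/n² = −340.0/n² eV for Z = 5.
E_2 = −340.0/4 = −85.00 eV, so ionization (to E = 0) requires 85.00 eV.

85.00 eV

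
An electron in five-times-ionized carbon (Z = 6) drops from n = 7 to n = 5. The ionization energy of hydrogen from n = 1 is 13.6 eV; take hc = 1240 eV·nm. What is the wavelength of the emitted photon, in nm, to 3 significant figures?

For Z = 6 the level energies scale as Z², so the effective Rydberg energy is 13.6 × 36 = 489.6 eV.
ΔE = 489.6 × (1/5² − 1/7²) = 489.6 × 0.01959 = 9.592 eV.
λ = hc/ΔE = 1240 / 9.592 = 129 nm.

129 nm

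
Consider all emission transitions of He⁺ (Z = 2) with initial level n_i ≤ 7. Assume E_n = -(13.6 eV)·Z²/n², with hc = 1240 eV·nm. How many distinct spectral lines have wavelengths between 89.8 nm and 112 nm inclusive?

Enumerate all n_i → n_f pairs with 1 ≤ n_f < n_i ≤ 7 and compute λ = 1240 / [13.6·4·(1/n_f² − 1/n_i²)].
Lines falling in [89.8, 112] nm: 7→2 (99.28 nm), 6→2 (102.6 nm), 5→2 (108.5 nm).

3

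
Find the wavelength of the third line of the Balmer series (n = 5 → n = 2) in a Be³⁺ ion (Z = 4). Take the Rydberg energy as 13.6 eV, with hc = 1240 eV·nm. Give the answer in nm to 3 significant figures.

27.1 nm

The Balmer series terminates on n_f = 2; the third line has n_i = 2+3 = 5.
ΔE = 217.6 × (1/2² − 1/5²) = 45.70 eV.
λ = 1240 / 45.70 = 27.1 nm.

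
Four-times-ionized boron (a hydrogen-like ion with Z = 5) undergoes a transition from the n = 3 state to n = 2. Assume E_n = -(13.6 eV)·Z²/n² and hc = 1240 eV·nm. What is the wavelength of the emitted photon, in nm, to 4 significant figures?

For Z = 5 the level energies scale as Z², so the effective Rydberg energy is 13.6 × 25 = 340.0 eV.
ΔE = 340.0 × (1/2² − 1/3²) = 340.0 × 0.1389 = 47.22 eV.
λ = hc/ΔE = 1240 / 47.22 = 26.26 nm.

26.26 nm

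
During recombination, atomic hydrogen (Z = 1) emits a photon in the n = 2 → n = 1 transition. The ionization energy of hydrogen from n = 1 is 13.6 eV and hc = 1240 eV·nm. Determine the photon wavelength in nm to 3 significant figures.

122 nm

ΔE = 13.60 × (1/1² − 1/2²) = 13.60 × 0.7500 = 10.20 eV.
λ = hc/ΔE = 1240 / 10.20 = 122 nm.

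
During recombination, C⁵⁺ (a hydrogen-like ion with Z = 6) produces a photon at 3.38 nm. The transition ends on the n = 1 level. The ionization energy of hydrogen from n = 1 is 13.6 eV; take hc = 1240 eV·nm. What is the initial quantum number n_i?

n_i = 2

The photon energy is ΔE = hc/λ = 1240 / 3.38 = 366.9 eV.
With Z = 6, ΔE = 489.6 × (1/n_f² − 1/n_i²), so 1/n_f² − 1/n_i² = 0.7493.
With n_f = 1: 1/n_i² = 1/1 − 0.7493 = 0.2507, so n_i ≈ 2.00.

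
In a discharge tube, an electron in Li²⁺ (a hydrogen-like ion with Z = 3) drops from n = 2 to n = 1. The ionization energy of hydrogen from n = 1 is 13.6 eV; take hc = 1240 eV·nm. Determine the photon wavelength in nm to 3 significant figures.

For Z = 3 the level energies scale as Z², so the effective Rydberg energy is 13.6 × 9 = 122.4 eV.
ΔE = 122.4 × (1/1² − 1/2²) = 122.4 × 0.7500 = 91.80 eV.
λ = hc/ΔE = 1240 / 91.80 = 13.5 nm.

13.5 nm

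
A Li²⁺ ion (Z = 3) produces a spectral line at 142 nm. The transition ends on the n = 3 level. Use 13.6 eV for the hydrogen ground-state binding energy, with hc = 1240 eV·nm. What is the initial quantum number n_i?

n_i = 5

The photon energy is ΔE = hc/λ = 1240 / 142 = 8.732 eV.
With Z = 3, ΔE = 122.4 × (1/n_f² − 1/n_i²), so 1/n_f² − 1/n_i² = 0.07134.
With n_f = 3: 1/n_i² = 1/9 − 0.07134 = 0.03977, so n_i ≈ 5.01.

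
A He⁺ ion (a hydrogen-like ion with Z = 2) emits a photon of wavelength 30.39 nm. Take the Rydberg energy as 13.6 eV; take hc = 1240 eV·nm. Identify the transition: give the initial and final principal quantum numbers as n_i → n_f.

n_i = 2, n_f = 1

The photon energy is ΔE = hc/λ = 1240 / 30.39 = 40.80 eV.
With Z = 2, ΔE = 54.40 × (1/n_f² − 1/n_i²), so 1/n_f² − 1/n_i² = 0.7501.
Trying n_f = 1 gives 1/n_i² = 0.2499, i.e. n_i ≈ 2; this pair matches.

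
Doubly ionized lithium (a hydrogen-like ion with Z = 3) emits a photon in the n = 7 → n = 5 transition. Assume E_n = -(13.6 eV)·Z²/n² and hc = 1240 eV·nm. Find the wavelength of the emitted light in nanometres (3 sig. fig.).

For Z = 3 the level energies scale as Z², so the effective Rydberg energy is 13.6 × 9 = 122.4 eV.
ΔE = 122.4 × (1/5² − 1/7²) = 122.4 × 0.01959 = 2.398 eV.
λ = hc/ΔE = 1240 / 2.398 = 517 nm.

517 nm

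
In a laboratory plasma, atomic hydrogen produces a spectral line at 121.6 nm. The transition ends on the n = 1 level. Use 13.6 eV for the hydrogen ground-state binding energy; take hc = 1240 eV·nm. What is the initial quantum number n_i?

n_i = 2

The photon energy is ΔE = hc/λ = 1240 / 121.6 = 10.20 eV.
With Z = 1, ΔE = 13.60 × (1/n_f² − 1/n_i²), so 1/n_f² − 1/n_i² = 0.7498.
With n_f = 1: 1/n_i² = 1/1 − 0.7498 = 0.2502, so n_i ≈ 2.00.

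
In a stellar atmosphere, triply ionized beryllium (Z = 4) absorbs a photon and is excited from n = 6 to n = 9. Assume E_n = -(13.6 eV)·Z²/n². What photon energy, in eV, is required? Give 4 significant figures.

The Bohr energies scale as Z², so for Z = 4: E_n = −217.6/n² eV.
E_9 = −217.6/81 = −2.686 eV and E_6 = −217.6/36 = −6.044 eV.
The photon energy is |E_9 − E_6| = 3.358 eV.

3.358 eV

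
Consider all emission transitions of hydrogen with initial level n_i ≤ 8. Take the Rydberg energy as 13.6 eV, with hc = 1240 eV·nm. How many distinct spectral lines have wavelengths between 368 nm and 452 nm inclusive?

Enumerate all n_i → n_f pairs with 1 ≤ n_f < n_i ≤ 8 and compute λ = 1240 / [13.6·1·(1/n_f² − 1/n_i²)].
Lines falling in [368, 452] nm: 8→2 (389.0 nm), 7→2 (397.1 nm), 6→2 (410.3 nm), 5→2 (434.2 nm).

4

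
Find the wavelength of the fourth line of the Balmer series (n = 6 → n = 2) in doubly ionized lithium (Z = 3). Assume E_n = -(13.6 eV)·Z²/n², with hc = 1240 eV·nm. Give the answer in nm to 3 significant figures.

The Balmer series terminates on n_f = 2; the fourth line has n_i = 2+4 = 6.
ΔE = 122.4 × (1/2² − 1/6²) = 27.20 eV.
λ = 1240 / 27.20 = 45.6 nm.

45.6 nm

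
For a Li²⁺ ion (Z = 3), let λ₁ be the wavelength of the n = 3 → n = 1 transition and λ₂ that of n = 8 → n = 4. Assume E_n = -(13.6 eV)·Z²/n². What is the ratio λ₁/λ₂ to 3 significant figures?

0.0527

λ ∝ 1/ΔE ∝ 1/(1/n_f² − 1/n_i²), and the Z² and hc factors cancel in the ratio.
λ₁/λ₂ = (1/4² − 1/8²)/(1/1² − 1/3²) = 0.04688/0.8889 = 0.0527.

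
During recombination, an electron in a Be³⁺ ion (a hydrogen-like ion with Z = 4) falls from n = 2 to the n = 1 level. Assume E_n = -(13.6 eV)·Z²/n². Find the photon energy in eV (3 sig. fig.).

The Bohr energies scale as Z², so for Z = 4: E_n = −217.6/n² eV.
E_2 = −217.6/4 = −54.40 eV and E_1 = −217.6/1 = −217.6 eV.
The photon energy is |E_2 − E_1| = 163 eV.

163 eV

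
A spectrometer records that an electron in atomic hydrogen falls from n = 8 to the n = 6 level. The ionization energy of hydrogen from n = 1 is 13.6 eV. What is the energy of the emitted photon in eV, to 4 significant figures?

E_8 = −13.60/64 = −0.2125 eV and E_6 = −13.60/36 = −0.3778 eV.
The photon energy is |E_8 − E_6| = 0.1653 eV.

0.1653 eV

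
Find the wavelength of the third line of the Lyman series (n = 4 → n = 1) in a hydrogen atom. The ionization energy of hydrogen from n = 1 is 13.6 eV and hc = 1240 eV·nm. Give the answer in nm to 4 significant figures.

97.25 nm

The Lyman series terminates on n_f = 1; the third line has n_i = 1+3 = 4.
ΔE = 13.60 × (1/1² − 1/4²) = 12.75 eV.
λ = 1240 / 12.75 = 97.25 nm.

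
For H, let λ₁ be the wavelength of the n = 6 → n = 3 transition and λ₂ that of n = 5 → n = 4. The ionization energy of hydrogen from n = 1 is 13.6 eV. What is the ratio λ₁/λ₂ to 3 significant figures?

0.270

λ ∝ 1/ΔE ∝ 1/(1/n_f² − 1/n_i²), and the Z² and hc factors cancel in the ratio.
λ₁/λ₂ = (1/4² − 1/5²)/(1/3² − 1/6²) = 0.02250/0.08333 = 0.270.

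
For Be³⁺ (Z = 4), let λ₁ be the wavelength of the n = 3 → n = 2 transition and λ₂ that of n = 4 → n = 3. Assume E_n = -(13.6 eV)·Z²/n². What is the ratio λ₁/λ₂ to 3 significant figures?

λ ∝ 1/ΔE ∝ 1/(1/n_f² − 1/n_i²), and the Z² and hc factors cancel in the ratio.
λ₁/λ₂ = (1/3² − 1/4²)/(1/2² − 1/3²) = 0.04861/0.1389 = 0.350.

0.350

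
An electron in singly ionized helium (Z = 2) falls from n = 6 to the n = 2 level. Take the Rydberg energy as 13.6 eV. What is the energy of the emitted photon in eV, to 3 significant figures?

The Bohr energies scale as Z², so for Z = 2: E_n = −54.40/n² eV.
E_6 = −54.40/36 = −1.511 eV and E_2 = −54.40/4 = −13.60 eV.
The photon energy is |E_6 − E_2| = 12.1 eV.

12.1 eV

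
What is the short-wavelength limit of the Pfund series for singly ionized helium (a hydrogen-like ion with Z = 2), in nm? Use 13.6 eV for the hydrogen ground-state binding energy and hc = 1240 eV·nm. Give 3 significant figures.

570 nm

The Pfund series has lower level n_f = 5; the series limit corresponds to n_i → ∞.
ΔE_max = 13.6 × 4 / 5² = 2.176 eV.
λ_min = 1240 / 2.176 = 570 nm.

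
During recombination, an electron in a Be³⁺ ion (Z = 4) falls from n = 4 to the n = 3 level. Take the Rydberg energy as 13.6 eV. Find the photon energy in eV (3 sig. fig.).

10.6 eV

The Bohr energies scale as Z², so for Z = 4: E_n = −217.6/n² eV.
E_4 = −217.6/16 = −13.60 eV and E_3 = −217.6/9 = −24.18 eV.
The photon energy is |E_4 − E_3| = 10.6 eV.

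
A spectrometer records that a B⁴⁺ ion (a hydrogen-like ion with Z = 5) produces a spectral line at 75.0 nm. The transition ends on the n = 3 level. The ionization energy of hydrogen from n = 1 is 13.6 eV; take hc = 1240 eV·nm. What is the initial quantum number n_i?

The photon energy is ΔE = hc/λ = 1240 / 75.0 = 16.53 eV.
With Z = 5, ΔE = 340.0 × (1/n_f² − 1/n_i²), so 1/n_f² − 1/n_i² = 0.04863.
With n_f = 3: 1/n_i² = 1/9 − 0.04863 = 0.06248, so n_i ≈ 4.00.

n_i = 4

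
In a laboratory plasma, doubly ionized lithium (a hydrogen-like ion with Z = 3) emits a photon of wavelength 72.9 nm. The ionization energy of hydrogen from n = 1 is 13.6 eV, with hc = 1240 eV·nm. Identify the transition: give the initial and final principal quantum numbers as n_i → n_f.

n_i = 3, n_f = 2

The photon energy is ΔE = hc/λ = 1240 / 72.9 = 17.01 eV.
With Z = 3, ΔE = 122.4 × (1/n_f² − 1/n_i²), so 1/n_f² − 1/n_i² = 0.1390.
Trying n_f = 2 gives 1/n_i² = 0.1110, i.e. n_i ≈ 3; this pair matches.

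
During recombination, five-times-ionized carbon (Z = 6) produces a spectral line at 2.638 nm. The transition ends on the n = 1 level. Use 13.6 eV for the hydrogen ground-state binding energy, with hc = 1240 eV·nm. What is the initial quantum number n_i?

The photon energy is ΔE = hc/λ = 1240 / 2.638 = 470.1 eV.
With Z = 6, ΔE = 489.6 × (1/n_f² − 1/n_i²), so 1/n_f² − 1/n_i² = 0.9601.
With n_f = 1: 1/n_i² = 1/1 − 0.9601 = 0.03992, so n_i ≈ 5.00.

n_i = 5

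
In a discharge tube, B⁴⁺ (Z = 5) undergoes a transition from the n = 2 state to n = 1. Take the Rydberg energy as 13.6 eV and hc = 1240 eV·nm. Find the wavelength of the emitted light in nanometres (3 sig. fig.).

For Z = 5 the level energies scale as Z², so the effective Rydberg energy is 13.6 × 25 = 340.0 eV.
ΔE = 340.0 × (1/1² − 1/2²) = 340.0 × 0.7500 = 255.0 eV.
λ = hc/ΔE = 1240 / 255.0 = 4.86 nm.

4.86 nm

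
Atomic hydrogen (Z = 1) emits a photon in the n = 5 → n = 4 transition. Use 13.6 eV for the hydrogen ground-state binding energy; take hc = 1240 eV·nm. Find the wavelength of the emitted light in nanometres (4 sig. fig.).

4052 nm

ΔE = 13.60 × (1/4² − 1/5²) = 13.60 × 0.02250 = 0.3060 eV.
λ = hc/ΔE = 1240 / 0.3060 = 4052 nm.
This line belongs to the Brackett series.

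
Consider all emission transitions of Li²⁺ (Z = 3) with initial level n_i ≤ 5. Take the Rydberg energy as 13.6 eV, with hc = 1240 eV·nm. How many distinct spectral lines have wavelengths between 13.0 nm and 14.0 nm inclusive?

1

Enumerate all n_i → n_f pairs with 1 ≤ n_f < n_i ≤ 5 and compute λ = 1240 / [13.6·9·(1/n_f² − 1/n_i²)].
Lines falling in [13.0, 14.0] nm: 2→1 (13.51 nm).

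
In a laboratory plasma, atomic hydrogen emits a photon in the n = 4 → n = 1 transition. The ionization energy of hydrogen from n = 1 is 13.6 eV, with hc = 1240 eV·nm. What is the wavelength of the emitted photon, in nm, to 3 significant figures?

ΔE = 13.60 × (1/1² − 1/4²) = 13.60 × 0.9375 = 12.75 eV.
λ = hc/ΔE = 1240 / 12.75 = 97.3 nm.
This line belongs to the Lyman series.

97.3 nm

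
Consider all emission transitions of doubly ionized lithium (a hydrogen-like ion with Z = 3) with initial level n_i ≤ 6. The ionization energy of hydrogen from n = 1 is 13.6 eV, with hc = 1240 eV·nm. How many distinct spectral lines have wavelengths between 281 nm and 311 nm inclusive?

1

Enumerate all n_i → n_f pairs with 1 ≤ n_f < n_i ≤ 6 and compute λ = 1240 / [13.6·9·(1/n_f² − 1/n_i²)].
Lines falling in [281, 311] nm: 6→4 (291.8 nm).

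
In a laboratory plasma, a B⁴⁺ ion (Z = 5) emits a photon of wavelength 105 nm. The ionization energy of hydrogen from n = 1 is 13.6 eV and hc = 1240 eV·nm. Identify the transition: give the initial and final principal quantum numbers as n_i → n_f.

n_i = 6, n_f = 4

The photon energy is ΔE = hc/λ = 1240 / 105 = 11.81 eV.
With Z = 5, ΔE = 340.0 × (1/n_f² − 1/n_i²), so 1/n_f² − 1/n_i² = 0.03473.
Trying n_f = 4 gives 1/n_i² = 0.02777, i.e. n_i ≈ 6; this pair matches.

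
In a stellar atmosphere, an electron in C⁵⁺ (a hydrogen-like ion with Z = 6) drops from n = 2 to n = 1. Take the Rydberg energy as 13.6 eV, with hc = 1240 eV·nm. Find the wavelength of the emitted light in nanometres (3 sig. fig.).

3.38 nm

For Z = 6 the level energies scale as Z², so the effective Rydberg energy is 13.6 × 36 = 489.6 eV.
ΔE = 489.6 × (1/1² − 1/2²) = 489.6 × 0.7500 = 367.2 eV.
λ = hc/ΔE = 1240 / 367.2 = 3.38 nm.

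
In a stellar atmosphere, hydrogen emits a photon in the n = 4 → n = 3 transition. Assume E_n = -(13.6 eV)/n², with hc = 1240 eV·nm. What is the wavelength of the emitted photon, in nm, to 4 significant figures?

1876 nm

ΔE = 13.60 × (1/3² − 1/4²) = 13.60 × 0.04861 = 0.6611 eV.
λ = hc/ΔE = 1240 / 0.6611 = 1876 nm.
This line belongs to the Paschen series.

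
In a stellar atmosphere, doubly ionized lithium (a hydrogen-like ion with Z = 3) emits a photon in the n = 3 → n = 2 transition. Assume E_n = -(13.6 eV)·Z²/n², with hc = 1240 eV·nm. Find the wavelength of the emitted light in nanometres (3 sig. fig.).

For Z = 3 the level energies scale as Z², so the effective Rydberg energy is 13.6 × 9 = 122.4 eV.
ΔE = 122.4 × (1/2² − 1/3²) = 122.4 × 0.1389 = 17.00 eV.
λ = hc/ΔE = 1240 / 17.00 = 72.9 nm.

72.9 nm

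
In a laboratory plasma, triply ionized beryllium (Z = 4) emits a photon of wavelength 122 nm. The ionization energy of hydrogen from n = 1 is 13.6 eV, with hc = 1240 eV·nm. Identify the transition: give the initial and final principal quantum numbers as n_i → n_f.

n_i = 8, n_f = 4

The photon energy is ΔE = hc/λ = 1240 / 122 = 10.16 eV.
With Z = 4, ΔE = 217.6 × (1/n_f² − 1/n_i²), so 1/n_f² − 1/n_i² = 0.04671.
Trying n_f = 4 gives 1/n_i² = 0.01579, i.e. n_i ≈ 8; this pair matches.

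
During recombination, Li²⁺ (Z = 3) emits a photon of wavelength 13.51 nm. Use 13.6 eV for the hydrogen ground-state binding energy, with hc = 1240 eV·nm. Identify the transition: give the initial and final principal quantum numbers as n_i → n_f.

The photon energy is ΔE = hc/λ = 1240 / 13.51 = 91.78 eV.
With Z = 3, ΔE = 122.4 × (1/n_f² − 1/n_i²), so 1/n_f² − 1/n_i² = 0.7499.
Trying n_f = 1 gives 1/n_i² = 0.2501, i.e. n_i ≈ 2; this pair matches.

n_i = 2, n_f = 1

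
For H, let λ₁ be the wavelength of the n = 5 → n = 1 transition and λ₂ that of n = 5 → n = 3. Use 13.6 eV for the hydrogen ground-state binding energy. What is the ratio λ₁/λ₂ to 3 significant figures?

0.0741

λ ∝ 1/ΔE ∝ 1/(1/n_f² − 1/n_i²), and the Z² and hc factors cancel in the ratio.
λ₁/λ₂ = (1/3² − 1/5²)/(1/1² − 1/5²) = 0.07111/0.9600 = 0.0741.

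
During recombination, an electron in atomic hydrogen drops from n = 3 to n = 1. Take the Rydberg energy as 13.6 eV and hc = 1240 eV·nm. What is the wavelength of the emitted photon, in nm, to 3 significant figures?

ΔE = 13.60 × (1/1² − 1/3²) = 13.60 × 0.8889 = 12.09 eV.
λ = hc/ΔE = 1240 / 12.09 = 103 nm.

103 nm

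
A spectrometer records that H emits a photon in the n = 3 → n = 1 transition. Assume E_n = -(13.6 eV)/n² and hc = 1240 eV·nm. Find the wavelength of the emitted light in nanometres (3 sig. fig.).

ΔE = 13.60 × (1/1² − 1/3²) = 13.60 × 0.8889 = 12.09 eV.
λ = hc/ΔE = 1240 / 12.09 = 103 nm.

103 nm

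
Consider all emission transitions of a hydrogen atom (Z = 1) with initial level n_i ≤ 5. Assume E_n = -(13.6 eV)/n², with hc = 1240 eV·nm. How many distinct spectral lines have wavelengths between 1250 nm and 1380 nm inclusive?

1

Enumerate all n_i → n_f pairs with 1 ≤ n_f < n_i ≤ 5 and compute λ = 1240 / [13.6·1·(1/n_f² − 1/n_i²)].
Lines falling in [1250, 1380] nm: 5→3 (1282 nm).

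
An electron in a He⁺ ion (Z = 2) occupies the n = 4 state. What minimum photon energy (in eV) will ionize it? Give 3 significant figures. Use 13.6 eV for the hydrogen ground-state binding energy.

3.40 eV

E_n = −13.6 Z²/n² = −54.40/n² eV for Z = 2.
E_4 = −54.40/16 = −3.40 eV, so ionization (to E = 0) requires 3.40 eV.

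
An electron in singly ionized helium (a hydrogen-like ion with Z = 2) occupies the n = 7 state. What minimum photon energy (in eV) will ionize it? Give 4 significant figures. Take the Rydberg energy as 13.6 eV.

E_n = −13.6 Z²/n² = −54.40/n² eV for Z = 2.
E_7 = −54.40/49 = −1.110 eV, so ionization (to E = 0) requires 1.110 eV.

1.110 eV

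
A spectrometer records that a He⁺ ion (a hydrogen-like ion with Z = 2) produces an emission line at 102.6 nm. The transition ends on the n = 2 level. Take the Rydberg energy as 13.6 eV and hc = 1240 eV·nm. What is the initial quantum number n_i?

n_i = 6

The photon energy is ΔE = hc/λ = 1240 / 102.6 = 12.09 eV.
With Z = 2, ΔE = 54.40 × (1/n_f² − 1/n_i²), so 1/n_f² − 1/n_i² = 0.2222.
With n_f = 2: 1/n_i² = 1/4 − 0.2222 = 0.02784, so n_i ≈ 5.99.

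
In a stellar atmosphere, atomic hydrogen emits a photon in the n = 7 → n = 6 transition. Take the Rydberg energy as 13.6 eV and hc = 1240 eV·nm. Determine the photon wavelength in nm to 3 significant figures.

12400 nm

ΔE = 13.60 × (1/6² − 1/7²) = 13.60 × 0.007370 = 0.1002 eV.
λ = hc/ΔE = 1240 / 0.1002 = 12400 nm.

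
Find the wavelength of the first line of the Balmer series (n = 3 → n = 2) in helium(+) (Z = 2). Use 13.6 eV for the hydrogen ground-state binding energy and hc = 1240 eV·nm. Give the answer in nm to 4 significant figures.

164.1 nm

The Balmer series terminates on n_f = 2; the first line has n_i = 2+1 = 3.
ΔE = 54.40 × (1/2² − 1/3²) = 7.556 eV.
λ = 1240 / 7.556 = 164.1 nm.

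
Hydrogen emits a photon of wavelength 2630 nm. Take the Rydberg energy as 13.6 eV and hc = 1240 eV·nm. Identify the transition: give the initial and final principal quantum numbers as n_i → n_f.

The photon energy is ΔE = hc/λ = 1240 / 2630 = 0.4715 eV.
With Z = 1, ΔE = 13.60 × (1/n_f² − 1/n_i²), so 1/n_f² − 1/n_i² = 0.03467.
Trying n_f = 4 gives 1/n_i² = 0.02783, i.e. n_i ≈ 6; this pair matches.

n_i = 6, n_f = 4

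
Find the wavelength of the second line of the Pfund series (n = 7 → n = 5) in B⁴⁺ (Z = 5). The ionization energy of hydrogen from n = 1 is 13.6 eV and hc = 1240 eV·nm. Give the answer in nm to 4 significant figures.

The Pfund series terminates on n_f = 5; the second line has n_i = 5+2 = 7.
ΔE = 340.0 × (1/5² − 1/7²) = 6.661 eV.
λ = 1240 / 6.661 = 186.2 nm.

186.2 nm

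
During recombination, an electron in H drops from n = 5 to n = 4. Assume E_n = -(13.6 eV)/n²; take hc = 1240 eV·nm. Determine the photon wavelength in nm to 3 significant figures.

ΔE = 13.60 × (1/4² − 1/5²) = 13.60 × 0.02250 = 0.3060 eV.
λ = hc/ΔE = 1240 / 0.3060 = 4050 nm.

4050 nm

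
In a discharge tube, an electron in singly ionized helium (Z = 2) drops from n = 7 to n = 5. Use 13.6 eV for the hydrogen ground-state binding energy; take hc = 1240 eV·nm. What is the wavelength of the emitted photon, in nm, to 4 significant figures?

For Z = 2 the level energies scale as Z², so the effective Rydberg energy is 13.6 × 4 = 54.40 eV.
ΔE = 54.40 × (1/5² − 1/7²) = 54.40 × 0.01959 = 1.066 eV.
λ = hc/ΔE = 1240 / 1.066 = 1163 nm.

1163 nm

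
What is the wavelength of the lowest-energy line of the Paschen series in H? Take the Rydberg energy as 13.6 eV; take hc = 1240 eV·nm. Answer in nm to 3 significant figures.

The Paschen series terminates on n_f = 3; the first line has n_i = 3+1 = 4.
ΔE = 13.60 × (1/3² − 1/4²) = 0.6611 eV.
λ = 1240 / 0.6611 = 1880 nm.

1880 nm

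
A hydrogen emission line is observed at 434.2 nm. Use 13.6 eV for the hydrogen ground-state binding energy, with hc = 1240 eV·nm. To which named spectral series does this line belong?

ΔE = 1240/434.2 = 2.856 eV.
This matches 13.6 × (1/2² − 1/5²), so n_f = 2: the Balmer series.

Balmer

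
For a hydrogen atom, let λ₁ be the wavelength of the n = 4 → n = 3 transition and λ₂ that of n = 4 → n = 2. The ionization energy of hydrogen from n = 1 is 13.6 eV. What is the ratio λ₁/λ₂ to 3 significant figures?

3.86

λ ∝ 1/ΔE ∝ 1/(1/n_f² − 1/n_i²), and the Z² and hc factors cancel in the ratio.
λ₁/λ₂ = (1/2² − 1/4²)/(1/3² − 1/4²) = 0.1875/0.04861 = 3.86.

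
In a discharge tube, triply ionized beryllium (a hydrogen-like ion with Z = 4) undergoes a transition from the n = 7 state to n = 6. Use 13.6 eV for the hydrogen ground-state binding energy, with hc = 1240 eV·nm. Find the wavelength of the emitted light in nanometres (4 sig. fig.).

For Z = 4 the level energies scale as Z², so the effective Rydberg energy is 13.6 × 16 = 217.6 eV.
ΔE = 217.6 × (1/6² − 1/7²) = 217.6 × 0.007370 = 1.604 eV.
λ = hc/ΔE = 1240 / 1.604 = 773.2 nm.

773.2 nm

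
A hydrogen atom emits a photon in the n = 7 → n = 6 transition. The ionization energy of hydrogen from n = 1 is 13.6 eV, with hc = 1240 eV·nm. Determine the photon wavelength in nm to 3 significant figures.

ΔE = 13.60 × (1/6² − 1/7²) = 13.60 × 0.007370 = 0.1002 eV.
λ = hc/ΔE = 1240 / 0.1002 = 12400 nm.

12400 nm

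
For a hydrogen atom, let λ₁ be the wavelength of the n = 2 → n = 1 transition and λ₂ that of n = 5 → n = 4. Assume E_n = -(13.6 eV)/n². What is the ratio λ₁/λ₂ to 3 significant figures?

0.0300

λ ∝ 1/ΔE ∝ 1/(1/n_f² − 1/n_i²), and the Z² and hc factors cancel in the ratio.
λ₁/λ₂ = (1/4² − 1/5²)/(1/1² − 1/2²) = 0.02250/0.7500 = 0.0300.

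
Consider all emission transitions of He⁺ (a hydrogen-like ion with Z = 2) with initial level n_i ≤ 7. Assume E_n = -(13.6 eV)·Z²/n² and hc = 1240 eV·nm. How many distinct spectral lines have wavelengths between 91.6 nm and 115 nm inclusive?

3

Enumerate all n_i → n_f pairs with 1 ≤ n_f < n_i ≤ 7 and compute λ = 1240 / [13.6·4·(1/n_f² − 1/n_i²)].
Lines falling in [91.6, 115] nm: 7→2 (99.28 nm), 6→2 (102.6 nm), 5→2 (108.5 nm).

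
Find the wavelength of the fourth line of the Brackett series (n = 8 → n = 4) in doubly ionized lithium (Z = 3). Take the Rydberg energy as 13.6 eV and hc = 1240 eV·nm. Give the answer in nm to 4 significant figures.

216.1 nm

The Brackett series terminates on n_f = 4; the fourth line has n_i = 4+4 = 8.
ΔE = 122.4 × (1/4² − 1/8²) = 5.738 eV.
λ = 1240 / 5.738 = 216.1 nm.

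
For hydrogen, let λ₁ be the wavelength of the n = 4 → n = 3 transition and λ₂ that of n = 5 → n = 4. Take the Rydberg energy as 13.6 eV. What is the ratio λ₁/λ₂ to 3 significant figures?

λ ∝ 1/ΔE ∝ 1/(1/n_f² − 1/n_i²), and the Z² and hc factors cancel in the ratio.
λ₁/λ₂ = (1/4² − 1/5²)/(1/3² − 1/4²) = 0.02250/0.04861 = 0.463.

0.463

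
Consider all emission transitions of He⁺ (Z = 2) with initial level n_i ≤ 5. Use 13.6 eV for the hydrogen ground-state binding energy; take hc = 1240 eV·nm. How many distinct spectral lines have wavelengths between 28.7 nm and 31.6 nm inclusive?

1

Enumerate all n_i → n_f pairs with 1 ≤ n_f < n_i ≤ 5 and compute λ = 1240 / [13.6·4·(1/n_f² − 1/n_i²)].
Lines falling in [28.7, 31.6] nm: 2→1 (30.39 nm).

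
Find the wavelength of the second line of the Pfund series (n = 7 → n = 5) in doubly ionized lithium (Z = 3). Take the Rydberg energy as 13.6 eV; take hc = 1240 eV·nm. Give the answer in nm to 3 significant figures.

517 nm

The Pfund series terminates on n_f = 5; the second line has n_i = 5+2 = 7.
ΔE = 122.4 × (1/5² − 1/7²) = 2.398 eV.
λ = 1240 / 2.398 = 517 nm.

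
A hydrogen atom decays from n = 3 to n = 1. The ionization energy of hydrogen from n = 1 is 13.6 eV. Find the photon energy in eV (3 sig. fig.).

12.1 eV

E_3 = −13.60/9 = −1.511 eV and E_1 = −13.60/1 = −13.60 eV.
The photon energy is |E_3 − E_1| = 12.1 eV.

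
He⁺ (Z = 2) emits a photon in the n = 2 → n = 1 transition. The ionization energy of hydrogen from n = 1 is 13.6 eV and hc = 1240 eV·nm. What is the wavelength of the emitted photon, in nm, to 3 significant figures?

30.4 nm

For Z = 2 the level energies scale as Z², so the effective Rydberg energy is 13.6 × 4 = 54.40 eV.
ΔE = 54.40 × (1/1² − 1/2²) = 54.40 × 0.7500 = 40.80 eV.
λ = hc/ΔE = 1240 / 40.80 = 30.4 nm.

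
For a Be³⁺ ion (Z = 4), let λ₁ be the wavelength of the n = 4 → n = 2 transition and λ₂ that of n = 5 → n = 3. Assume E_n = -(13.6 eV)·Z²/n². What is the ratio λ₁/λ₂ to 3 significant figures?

λ ∝ 1/ΔE ∝ 1/(1/n_f² − 1/n_i²), and the Z² and hc factors cancel in the ratio.
λ₁/λ₂ = (1/3² − 1/5²)/(1/2² − 1/4²) = 0.07111/0.1875 = 0.379.

0.379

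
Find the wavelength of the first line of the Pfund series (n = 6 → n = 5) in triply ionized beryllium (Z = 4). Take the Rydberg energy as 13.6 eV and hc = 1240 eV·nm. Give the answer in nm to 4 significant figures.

The Pfund series terminates on n_f = 5; the first line has n_i = 5+1 = 6.
ΔE = 217.6 × (1/5² − 1/6²) = 2.660 eV.
λ = 1240 / 2.660 = 466.2 nm.

466.2 nm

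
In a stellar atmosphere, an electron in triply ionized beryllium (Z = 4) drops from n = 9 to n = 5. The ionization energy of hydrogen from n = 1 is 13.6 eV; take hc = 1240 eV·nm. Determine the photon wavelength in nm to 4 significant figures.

206.1 nm

For Z = 4 the level energies scale as Z², so the effective Rydberg energy is 13.6 × 16 = 217.6 eV.
ΔE = 217.6 × (1/5² − 1/9²) = 217.6 × 0.02765 = 6.018 eV.
λ = hc/ΔE = 1240 / 6.018 = 206.1 nm.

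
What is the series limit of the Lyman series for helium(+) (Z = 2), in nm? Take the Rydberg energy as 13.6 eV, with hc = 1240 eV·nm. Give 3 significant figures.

22.8 nm

The Lyman series has lower level n_f = 1; the series limit corresponds to n_i → ∞.
ΔE_max = 13.6 × 4 / 1² = 54.40 eV.
λ_min = 1240 / 54.40 = 22.8 nm.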